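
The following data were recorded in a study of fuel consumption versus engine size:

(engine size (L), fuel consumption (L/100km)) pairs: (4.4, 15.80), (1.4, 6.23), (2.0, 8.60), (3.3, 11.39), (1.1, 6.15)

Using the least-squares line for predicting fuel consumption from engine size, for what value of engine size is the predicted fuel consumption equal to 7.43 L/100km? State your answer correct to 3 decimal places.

1.682

n = 5, Σx = 12.2, Σy = 48.17, Σxy = 139.794, Σx² = 37.42
Sxx = Σx² − (Σx)²/n = 37.42 − 29.768 = 7.652
Sxy = Σxy − (Σx)(Σy)/n = 139.794 − 117.5348 = 22.2592
b = Sxy/Sxx = 22.2592/7.652 = 2.908939
a = ȳ − b·x̄ = 9.634 − 2.908939·2.44 = 2.536189
Set a + b·x = 7.43: x = (7.43 − 2.536189) / 2.908939 = 1.682335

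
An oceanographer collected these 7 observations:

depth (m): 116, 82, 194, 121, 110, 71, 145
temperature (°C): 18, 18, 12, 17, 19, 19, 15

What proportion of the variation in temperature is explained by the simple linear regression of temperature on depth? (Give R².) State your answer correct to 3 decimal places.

0.861

n = 7, Σx = 839, Σy = 118, Σxy = 13563, Σx² = 110623, Σy² = 2028
Sxx = Σx² − (Σx)²/n = 110623 − 100560.142857 = 10062.857143
Sxy = Σxy − (Σx)(Σy)/n = 13563 − 14143.142857 = -580.142857
Syy = Σy² − (Σy)²/n = 2028 − 1989.142857 = 38.857143
R² = Sxy²/(Sxx·Syy) = (-580.142857)²/(10062.857143·38.857143) = 0.860751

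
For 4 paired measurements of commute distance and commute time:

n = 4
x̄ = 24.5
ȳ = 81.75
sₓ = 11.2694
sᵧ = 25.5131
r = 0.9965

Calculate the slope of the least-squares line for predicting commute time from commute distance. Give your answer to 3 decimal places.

b = r · sᵧ/sₓ = 0.9965 · 25.5131/11.2694 = 2.256003

2.256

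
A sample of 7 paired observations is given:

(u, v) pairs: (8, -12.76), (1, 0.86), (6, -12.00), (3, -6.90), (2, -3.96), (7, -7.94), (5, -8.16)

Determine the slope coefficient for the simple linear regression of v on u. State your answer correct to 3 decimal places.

n = 7, Σx = 32, Σy = -50.86, Σxy = -298.22, Σx² = 188
Sxx = Σx² − (Σx)²/n = 188 − 146.285714 = 41.714286
Sxy = Σxy − (Σx)(Σy)/n = -298.22 − (-232.502857) = -65.717143
b = Sxy/Sxx = -65.717143/41.714286 = -1.575411

-1.575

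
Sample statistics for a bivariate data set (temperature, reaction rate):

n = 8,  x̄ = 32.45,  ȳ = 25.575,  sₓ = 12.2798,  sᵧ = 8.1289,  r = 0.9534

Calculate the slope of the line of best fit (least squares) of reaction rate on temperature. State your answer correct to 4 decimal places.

b = r · sᵧ/sₓ = 0.9534 · 8.1289/12.2798 = 0.631125

0.6311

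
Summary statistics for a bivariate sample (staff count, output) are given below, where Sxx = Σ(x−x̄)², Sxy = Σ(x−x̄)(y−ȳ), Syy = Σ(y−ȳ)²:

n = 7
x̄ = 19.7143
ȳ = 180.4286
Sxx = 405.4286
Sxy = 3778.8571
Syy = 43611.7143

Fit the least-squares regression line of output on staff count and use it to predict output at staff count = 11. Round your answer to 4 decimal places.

99.2057

b = Sxy/Sxx = 3778.8571/405.4286 = 9.320648
a = ȳ − b·x̄ = 180.4286 − 9.320648·19.7143 = -3.321443
ŷ(11) = a + b·11 = -3.321443 + 9.320648·11 = 99.205681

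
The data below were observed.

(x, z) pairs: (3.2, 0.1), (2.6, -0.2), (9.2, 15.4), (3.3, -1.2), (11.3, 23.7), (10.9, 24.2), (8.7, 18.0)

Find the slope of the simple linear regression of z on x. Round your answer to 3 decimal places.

n = 7, Σx = 49.2, Σy = 80, Σxy = 825.71, Σx² = 434.72
Sxx = Σx² − (Σx)²/n = 434.72 − 345.805714 = 88.914286
Sxy = Σxy − (Σx)(Σy)/n = 825.71 − 562.285714 = 263.424286
b = Sxy/Sxx = 263.424286/88.914286 = 2.962677

2.963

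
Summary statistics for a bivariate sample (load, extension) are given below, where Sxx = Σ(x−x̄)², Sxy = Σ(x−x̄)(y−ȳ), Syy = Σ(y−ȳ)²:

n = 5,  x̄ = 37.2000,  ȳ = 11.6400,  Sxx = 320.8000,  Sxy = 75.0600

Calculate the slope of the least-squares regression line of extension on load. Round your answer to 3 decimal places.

0.234

b = Sxy/Sxx = 75.06/320.8 = 0.233978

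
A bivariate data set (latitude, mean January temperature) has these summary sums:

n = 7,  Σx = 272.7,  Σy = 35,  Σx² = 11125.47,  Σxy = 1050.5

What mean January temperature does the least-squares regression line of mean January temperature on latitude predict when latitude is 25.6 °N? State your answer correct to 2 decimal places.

13.33

Sxx = Σx² − (Σx)²/n = 11125.47 − 10623.612857 = 501.857143
Sxy = Σxy − (Σx)(Σy)/n = 1050.5 − 1363.5 = -313
b = Sxy/Sxx = -313/501.857143 = -0.623683
a = ȳ − b·x̄ = 5 − (-0.623683)·38.957143 = 29.296926
ŷ(25.6) = a + b·25.6 = 29.296926 + (-0.623683)·25.6 = 13.330629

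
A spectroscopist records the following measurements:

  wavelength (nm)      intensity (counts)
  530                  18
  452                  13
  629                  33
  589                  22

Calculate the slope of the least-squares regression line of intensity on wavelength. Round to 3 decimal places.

n = 4, Σx = 2200, Σy = 86, Σxy = 49131, Σx² = 1227766
Sxx = Σx² − (Σx)²/n = 1227766 − 1210000 = 17766
Sxy = Σxy − (Σx)(Σy)/n = 49131 − 47300 = 1831
b = Sxy/Sxx = 1831/17766 = 0.103062

0.103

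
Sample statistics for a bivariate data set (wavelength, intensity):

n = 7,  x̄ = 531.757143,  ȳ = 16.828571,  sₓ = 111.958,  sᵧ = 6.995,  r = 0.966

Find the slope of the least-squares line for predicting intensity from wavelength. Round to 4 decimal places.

0.0604

b = r · sᵧ/sₓ = 0.966 · 6.995/111.958 = 0.060355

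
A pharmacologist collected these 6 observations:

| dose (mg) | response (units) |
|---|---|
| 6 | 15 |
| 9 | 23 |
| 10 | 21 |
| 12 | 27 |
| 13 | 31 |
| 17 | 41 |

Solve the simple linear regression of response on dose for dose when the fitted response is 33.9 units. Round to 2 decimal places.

n = 6, Σx = 67, Σy = 158, Σxy = 1931, Σx² = 819
Sxx = Σx² − (Σx)²/n = 819 − 748.166667 = 70.833333
Sxy = Σxy − (Σx)(Σy)/n = 1931 − 1764.333333 = 166.666667
b = Sxy/Sxx = 166.666667/70.833333 = 2.352941
a = ȳ − b·x̄ = 26.333333 − 2.352941·11.166667 = 0.058824
Set a + b·x = 33.9: x = (33.9 − 0.058824) / 2.352941 = 14.3825

14.38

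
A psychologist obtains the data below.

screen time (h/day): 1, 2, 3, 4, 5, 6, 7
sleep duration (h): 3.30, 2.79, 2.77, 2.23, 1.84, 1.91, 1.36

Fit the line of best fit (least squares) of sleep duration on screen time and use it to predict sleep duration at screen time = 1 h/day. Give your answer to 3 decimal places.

3.226

n = 7, Σx = 28, Σy = 16.2, Σxy = 56.29, Σx² = 140
Sxx = Σx² − (Σx)²/n = 140 − 112 = 28
Sxy = Σxy − (Σx)(Σy)/n = 56.29 − 64.8 = -8.51
b = Sxy/Sxx = -8.51/28 = -0.303929
a = ȳ − b·x̄ = 2.314286 − (-0.303929)·4 = 3.53
ŷ(1) = a + b·1 = 3.53 + (-0.303929)·1 = 3.226071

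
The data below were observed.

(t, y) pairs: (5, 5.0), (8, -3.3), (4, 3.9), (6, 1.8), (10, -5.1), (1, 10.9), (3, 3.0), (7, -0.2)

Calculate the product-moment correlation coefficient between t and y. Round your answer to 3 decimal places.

n = 8, Σx = 44, Σy = 16, Σxy = -7.5, Σx² = 300, Σy² = 208.2
Sxx = Σx² − (Σx)²/n = 300 − 242 = 58
Sxy = Σxy − (Σx)(Σy)/n = -7.5 − 88 = -95.5
Syy = Σy² − (Σy)²/n = 208.2 − 32 = 176.2
r = Sxy/√(Sxx·Syy) = -95.5/√(10219.6) = -95.5/101.092037 = -0.944684

-0.945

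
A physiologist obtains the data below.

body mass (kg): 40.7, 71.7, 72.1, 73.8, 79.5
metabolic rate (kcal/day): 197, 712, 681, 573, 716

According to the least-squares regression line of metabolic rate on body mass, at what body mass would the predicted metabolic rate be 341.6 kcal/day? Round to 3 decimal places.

50.445

n = 5, Σx = 337.8, Σy = 2879, Σxy = 207377.8, Σx² = 23762.48
Sxx = Σx² − (Σx)²/n = 23762.48 − 22821.768 = 940.712
Sxy = Σxy − (Σx)(Σy)/n = 207377.8 − 194505.24 = 12872.56
b = Sxy/Sxx = 12872.56/940.712 = 13.683848
a = ȳ − b·x̄ = 575.8 − 13.683848·67.56 = -348.680769
Set a + b·x = 341.6: x = (341.6 − (-348.680769)) / 13.683848 = 50.444931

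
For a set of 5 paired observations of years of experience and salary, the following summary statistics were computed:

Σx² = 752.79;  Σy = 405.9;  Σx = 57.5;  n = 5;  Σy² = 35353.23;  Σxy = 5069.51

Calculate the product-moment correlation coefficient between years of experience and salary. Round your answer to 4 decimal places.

Sxx = Σx² − (Σx)²/n = 752.79 − 661.25 = 91.54
Sxy = Σxy − (Σx)(Σy)/n = 5069.51 − 4667.85 = 401.66
Syy = Σy² − (Σy)²/n = 35353.23 − 32950.962 = 2402.268
r = Sxy/√(Sxx·Syy) = 401.66/√(219903.61272) = 401.66/468.938816 = 0.856530

0.8565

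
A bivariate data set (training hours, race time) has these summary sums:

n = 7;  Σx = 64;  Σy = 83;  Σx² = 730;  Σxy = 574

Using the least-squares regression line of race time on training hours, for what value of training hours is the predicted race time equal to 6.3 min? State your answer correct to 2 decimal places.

Sxx = Σx² − (Σx)²/n = 730 − 585.142857 = 144.857143
Sxy = Σxy − (Σx)(Σy)/n = 574 − 758.857143 = -184.857143
b = Sxy/Sxx = -184.857143/144.857143 = -1.276134
a = ȳ − b·x̄ = 11.857143 − (-1.276134)·9.142857 = 23.524655
Set a + b·x = 6.3: x = (6.3 − 23.524655) / (-1.276134) = 13.497527

13.50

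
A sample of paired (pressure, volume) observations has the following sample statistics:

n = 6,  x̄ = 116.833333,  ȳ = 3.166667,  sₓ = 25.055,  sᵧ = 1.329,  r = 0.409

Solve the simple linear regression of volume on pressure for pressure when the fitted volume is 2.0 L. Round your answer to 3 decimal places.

b = r · sᵧ/sₓ = 0.409 · 1.329/25.055 = 0.021695
a = ȳ − b·x̄ = 3.166667 − 0.021695·116.833333 = 0.632002
Set a + b·x = 2.0: x = (2.0 − 0.632002) / 0.021695 = 63.056771

63.057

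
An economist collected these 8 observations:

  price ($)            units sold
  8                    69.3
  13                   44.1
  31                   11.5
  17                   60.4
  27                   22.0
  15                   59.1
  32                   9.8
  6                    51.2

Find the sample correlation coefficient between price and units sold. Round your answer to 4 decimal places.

n = 8, Σx = 149, Σy = 327.4, Σxy = 4612.3, Σx² = 3497, Σy² = 17222
Sxx = Σx² − (Σx)²/n = 3497 − 2775.125 = 721.875
Sxy = Σxy − (Σx)(Σy)/n = 4612.3 − 6097.825 = -1485.525
Syy = Σy² − (Σy)²/n = 17222 − 13398.845 = 3823.155
r = Sxy/√(Sxx·Syy) = -1485.525/√(2759840.015625) = -1485.525/1661.276622 = -0.894207

-0.8942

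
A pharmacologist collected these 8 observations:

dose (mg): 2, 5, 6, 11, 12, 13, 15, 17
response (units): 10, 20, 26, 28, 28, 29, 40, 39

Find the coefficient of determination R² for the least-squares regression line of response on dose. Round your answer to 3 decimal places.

0.874

n = 8, Σx = 81, Σy = 220, Σxy = 2560, Σx² = 1013, Σy² = 6706
Sxx = Σx² − (Σx)²/n = 1013 − 820.125 = 192.875
Sxy = Σxy − (Σx)(Σy)/n = 2560 − 2227.5 = 332.5
Syy = Σy² − (Σy)²/n = 6706 − 6050 = 656
R² = Sxy²/(Sxx·Syy) = (332.5)²/(192.875·656) = 0.873783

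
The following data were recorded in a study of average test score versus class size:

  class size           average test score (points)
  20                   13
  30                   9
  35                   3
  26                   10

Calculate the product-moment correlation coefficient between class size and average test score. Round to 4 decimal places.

n = 4, Σx = 111, Σy = 35, Σxy = 895, Σx² = 3201, Σy² = 359
Sxx = Σx² − (Σx)²/n = 3201 − 3080.25 = 120.75
Sxy = Σxy − (Σx)(Σy)/n = 895 − 971.25 = -76.25
Syy = Σy² − (Σy)²/n = 359 − 306.25 = 52.75
r = Sxy/√(Sxx·Syy) = -76.25/√(6369.5625) = -76.25/79.809539 = -0.955400

-0.9554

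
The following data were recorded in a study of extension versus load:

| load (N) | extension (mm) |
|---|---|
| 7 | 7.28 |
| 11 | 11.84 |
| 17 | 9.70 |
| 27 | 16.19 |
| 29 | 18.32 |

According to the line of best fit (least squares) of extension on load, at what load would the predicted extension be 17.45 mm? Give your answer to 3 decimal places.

n = 5, Σx = 91, Σy = 63.33, Σxy = 1314.51, Σx² = 2029
Sxx = Σx² − (Σx)²/n = 2029 − 1656.2 = 372.8
Sxy = Σxy − (Σx)(Σy)/n = 1314.51 − 1152.606 = 161.904
b = Sxy/Sxx = 161.904/372.8 = 0.434292
a = ȳ − b·x̄ = 12.666 − 0.434292·18.2 = 4.761888
Set a + b·x = 17.45: x = (17.45 − 4.761888) / 0.434292 = 29.215634

29.216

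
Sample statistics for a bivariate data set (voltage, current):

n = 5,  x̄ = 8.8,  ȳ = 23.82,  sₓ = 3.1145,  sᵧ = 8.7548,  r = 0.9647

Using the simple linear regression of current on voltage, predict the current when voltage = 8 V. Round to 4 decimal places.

21.6506

b = r · sᵧ/sₓ = 0.9647 · 8.7548/3.1145 = 2.711753
a = ȳ − b·x̄ = 23.82 − 2.711753·8.8 = -0.043429
ŷ(8) = a + b·8 = -0.043429 + 2.711753·8 = 21.650597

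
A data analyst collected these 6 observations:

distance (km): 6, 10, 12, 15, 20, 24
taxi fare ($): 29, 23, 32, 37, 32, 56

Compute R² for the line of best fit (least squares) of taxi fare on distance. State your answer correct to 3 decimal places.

0.623

n = 6, Σx = 87, Σy = 209, Σxy = 3327, Σx² = 1481, Σy² = 7923
Sxx = Σx² − (Σx)²/n = 1481 − 1261.5 = 219.5
Sxy = Σxy − (Σx)(Σy)/n = 3327 − 3030.5 = 296.5
Syy = Σy² − (Σy)²/n = 7923 − 7280.166667 = 642.833333
R² = Sxy²/(Sxx·Syy) = (296.5)²/(219.5·642.833333) = 0.623041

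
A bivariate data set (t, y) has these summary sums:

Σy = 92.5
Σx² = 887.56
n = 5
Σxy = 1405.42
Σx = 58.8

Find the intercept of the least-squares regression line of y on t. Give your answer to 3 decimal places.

-0.550

Sxx = Σx² − (Σx)²/n = 887.56 − 691.488 = 196.072
Sxy = Σxy − (Σx)(Σy)/n = 1405.42 − 1087.8 = 317.62
b = Sxy/Sxx = 317.62/196.072 = 1.619915
a = ȳ − b·x̄ = 18.5 − 1.619915·11.76 = -0.550202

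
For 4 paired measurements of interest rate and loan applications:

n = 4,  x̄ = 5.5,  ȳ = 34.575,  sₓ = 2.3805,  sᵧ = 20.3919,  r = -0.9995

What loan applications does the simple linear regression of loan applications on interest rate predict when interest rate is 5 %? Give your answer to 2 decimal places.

38.86

b = r · sᵧ/sₓ = -0.9995 · 20.3919/2.3805 = -8.561942
a = ȳ − b·x̄ = 34.575 − (-8.561942)·5.5 = 81.665684
ŷ(5) = a + b·5 = 81.665684 + (-8.561942)·5 = 38.855971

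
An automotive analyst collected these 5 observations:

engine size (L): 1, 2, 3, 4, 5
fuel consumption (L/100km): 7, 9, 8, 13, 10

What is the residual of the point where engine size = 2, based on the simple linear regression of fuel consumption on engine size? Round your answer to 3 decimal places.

0.600

n = 5, Σx = 15, Σy = 47, Σxy = 151, Σx² = 55
Sxx = Σx² − (Σx)²/n = 55 − 45 = 10
Sxy = Σxy − (Σx)(Σy)/n = 151 − 141 = 10
b = Sxy/Sxx = 10/10 = 1
a = ȳ − b·x̄ = 9.4 − 1·3 = 6.4
ŷ(2) = 6.4 + 1·2 = 8.4
residual = y − ŷ = 9 − 8.4 = 0.6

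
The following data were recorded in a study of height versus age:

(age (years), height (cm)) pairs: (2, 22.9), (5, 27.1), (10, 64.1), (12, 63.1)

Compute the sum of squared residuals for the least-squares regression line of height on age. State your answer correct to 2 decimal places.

n = 4, Σx = 29, Σy = 177.2, Σxy = 1579.5, Σx² = 273, Σy² = 9349.24
Sxx = Σx² − (Σx)²/n = 273 − 210.25 = 62.75
Sxy = Σxy − (Σx)(Σy)/n = 1579.5 − 1284.7 = 294.8
Syy = Σy² − (Σy)²/n = 9349.24 − 7849.96 = 1499.28
b = Sxy/Sxx = 294.8/62.75 = 4.698008
SSE = Syy − b·Sxy = 1499.28 − 4.698008·294.8 = 114.307251

114.31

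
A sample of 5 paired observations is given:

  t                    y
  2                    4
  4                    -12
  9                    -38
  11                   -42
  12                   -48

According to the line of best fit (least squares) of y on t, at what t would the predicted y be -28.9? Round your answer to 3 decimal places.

7.940

n = 5, Σx = 38, Σy = -136, Σxy = -1420, Σx² = 366
Sxx = Σx² − (Σx)²/n = 366 − 288.8 = 77.2
Sxy = Σxy − (Σx)(Σy)/n = -1420 − (-1033.6) = -386.4
b = Sxy/Sxx = -386.4/77.2 = -5.005181
a = ȳ − b·x̄ = -27.2 − (-5.005181)·7.6 = 10.839378
Set a + b·x = -28.9: x = (-28.9 − 10.839378) / (-5.005181) = 7.939648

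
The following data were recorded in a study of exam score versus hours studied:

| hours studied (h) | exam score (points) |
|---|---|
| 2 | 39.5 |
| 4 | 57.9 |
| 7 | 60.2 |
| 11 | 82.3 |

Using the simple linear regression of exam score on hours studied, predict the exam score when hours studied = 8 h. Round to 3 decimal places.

n = 4, Σx = 24, Σy = 239.9, Σxy = 1637.3, Σx² = 190
Sxx = Σx² − (Σx)²/n = 190 − 144 = 46
Sxy = Σxy − (Σx)(Σy)/n = 1637.3 − 1439.4 = 197.9
b = Sxy/Sxx = 197.9/46 = 4.302174
a = ȳ − b·x̄ = 59.975 − 4.302174·6 = 34.161957
ŷ(8) = a + b·8 = 34.161957 + 4.302174·8 = 68.579348

68.579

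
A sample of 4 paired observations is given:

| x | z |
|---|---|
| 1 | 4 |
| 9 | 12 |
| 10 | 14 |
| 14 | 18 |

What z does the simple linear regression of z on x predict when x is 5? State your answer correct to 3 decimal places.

n = 4, Σx = 34, Σy = 48, Σxy = 504, Σx² = 378
Sxx = Σx² − (Σx)²/n = 378 − 289 = 89
Sxy = Σxy − (Σx)(Σy)/n = 504 − 408 = 96
b = Sxy/Sxx = 96/89 = 1.078652
a = ȳ − b·x̄ = 12 − 1.078652·8.5 = 2.831461
ŷ(5) = a + b·5 = 2.831461 + 1.078652·5 = 8.224719

8.225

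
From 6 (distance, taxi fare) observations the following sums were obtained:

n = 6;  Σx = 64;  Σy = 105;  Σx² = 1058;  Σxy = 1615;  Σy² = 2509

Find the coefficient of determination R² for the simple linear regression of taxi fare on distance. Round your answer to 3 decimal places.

0.972

Sxx = Σx² − (Σx)²/n = 1058 − 682.666667 = 375.333333
Sxy = Σxy − (Σx)(Σy)/n = 1615 − 1120 = 495
Syy = Σy² − (Σy)²/n = 2509 − 1837.5 = 671.5
R² = Sxy²/(Sxx·Syy) = (495)²/(375.333333·671.5) = 0.972181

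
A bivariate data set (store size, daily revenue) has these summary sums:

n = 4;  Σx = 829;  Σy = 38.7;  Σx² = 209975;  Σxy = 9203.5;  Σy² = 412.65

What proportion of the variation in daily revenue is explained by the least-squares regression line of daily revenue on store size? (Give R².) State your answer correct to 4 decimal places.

Sxx = Σx² − (Σx)²/n = 209975 − 171810.25 = 38164.75
Sxy = Σxy − (Σx)(Σy)/n = 9203.5 − 8020.575 = 1182.925
Syy = Σy² − (Σy)²/n = 412.65 − 374.4225 = 38.2275
R² = Sxy²/(Sxx·Syy) = (1182.925)²/(38164.75·38.2275) = 0.959127

0.9591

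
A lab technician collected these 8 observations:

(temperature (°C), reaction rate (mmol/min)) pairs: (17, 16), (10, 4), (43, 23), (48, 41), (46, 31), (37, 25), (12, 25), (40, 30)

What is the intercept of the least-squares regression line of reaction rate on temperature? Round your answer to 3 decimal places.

n = 8, Σx = 253, Σy = 195, Σxy = 7120, Σx² = 9771
Sxx = Σx² − (Σx)²/n = 9771 − 8001.125 = 1769.875
Sxy = Σxy − (Σx)(Σy)/n = 7120 − 6166.875 = 953.125
b = Sxy/Sxx = 953.125/1769.875 = 0.538527
a = ȳ − b·x̄ = 24.375 − 0.538527·31.625 = 7.344092

7.344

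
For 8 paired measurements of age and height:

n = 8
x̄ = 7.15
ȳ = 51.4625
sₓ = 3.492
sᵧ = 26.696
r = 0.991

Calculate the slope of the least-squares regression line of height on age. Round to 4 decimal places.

b = r · sᵧ/sₓ = 0.991 · 26.696/3.492 = 7.576099

7.5761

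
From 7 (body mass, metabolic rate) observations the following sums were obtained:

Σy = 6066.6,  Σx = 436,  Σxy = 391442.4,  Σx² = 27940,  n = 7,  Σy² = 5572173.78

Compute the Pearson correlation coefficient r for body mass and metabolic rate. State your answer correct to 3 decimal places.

0.865

Sxx = Σx² − (Σx)²/n = 27940 − 27156.571429 = 783.428571
Sxy = Σxy − (Σx)(Σy)/n = 391442.4 − 377862.514286 = 13579.885714
Syy = Σy² − (Σy)²/n = 5572173.78 − 5257662.222857 = 314511.557143
r = Sxy/√(Sxx·Syy) = 13579.885714/√(246397339.910204) = 13579.885714/15697.048764 = 0.865123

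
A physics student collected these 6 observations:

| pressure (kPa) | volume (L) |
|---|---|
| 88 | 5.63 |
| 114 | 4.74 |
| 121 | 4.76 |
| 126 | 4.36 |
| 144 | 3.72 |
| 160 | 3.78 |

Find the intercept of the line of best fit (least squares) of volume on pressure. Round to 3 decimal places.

n = 6, Σx = 753, Σy = 26.99, Σxy = 3301.6, Σx² = 97593
Sxx = Σx² − (Σx)²/n = 97593 − 94501.5 = 3091.5
Sxy = Σxy − (Σx)(Σy)/n = 3301.6 − 3387.245 = -85.645
b = Sxy/Sxx = -85.645/3091.5 = -0.027703
a = ȳ − b·x̄ = 4.498333 − (-0.027703)·125.5 = 7.975108

7.975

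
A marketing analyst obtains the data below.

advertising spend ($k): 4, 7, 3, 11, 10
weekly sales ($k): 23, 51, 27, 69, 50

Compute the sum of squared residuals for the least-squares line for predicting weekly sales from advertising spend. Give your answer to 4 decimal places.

n = 5, Σx = 35, Σy = 220, Σxy = 1789, Σx² = 295, Σy² = 11120
Sxx = Σx² − (Σx)²/n = 295 − 245 = 50
Sxy = Σxy − (Σx)(Σy)/n = 1789 − 1540 = 249
Syy = Σy² − (Σy)²/n = 11120 − 9680 = 1440
b = Sxy/Sxx = 249/50 = 4.98
SSE = Syy − b·Sxy = 1440 − 4.98·249 = 199.98

199.9800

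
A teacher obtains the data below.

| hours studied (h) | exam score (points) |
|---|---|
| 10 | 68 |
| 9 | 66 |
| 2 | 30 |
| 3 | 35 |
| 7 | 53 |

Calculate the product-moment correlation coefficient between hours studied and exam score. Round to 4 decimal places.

n = 5, Σx = 31, Σy = 252, Σxy = 1810, Σx² = 243, Σy² = 13914
Sxx = Σx² − (Σx)²/n = 243 − 192.2 = 50.8
Sxy = Σxy − (Σx)(Σy)/n = 1810 − 1562.4 = 247.6
Syy = Σy² − (Σy)²/n = 13914 − 12700.8 = 1213.2
r = Sxy/√(Sxx·Syy) = 247.6/√(61630.56) = 247.6/248.255030 = 0.997361

0.9974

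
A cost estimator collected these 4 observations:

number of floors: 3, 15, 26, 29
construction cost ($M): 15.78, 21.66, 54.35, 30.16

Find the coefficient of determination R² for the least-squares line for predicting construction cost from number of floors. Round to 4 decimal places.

n = 4, Σx = 73, Σy = 121.95, Σxy = 2659.98, Σx² = 1751, Σy² = 4581.7121
Sxx = Σx² − (Σx)²/n = 1751 − 1332.25 = 418.75
Sxy = Σxy − (Σx)(Σy)/n = 2659.98 − 2225.5875 = 434.3925
Syy = Σy² − (Σy)²/n = 4581.7121 − 3717.950625 = 863.761475
R² = Sxy²/(Sxx·Syy) = (434.3925)²/(418.75·863.761475) = 0.521694

0.5217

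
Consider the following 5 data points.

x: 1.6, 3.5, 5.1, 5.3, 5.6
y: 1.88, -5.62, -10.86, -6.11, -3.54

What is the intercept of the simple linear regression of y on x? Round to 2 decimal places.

3.39

n = 5, Σx = 21.1, Σy = -24.25, Σxy = -124.255, Σx² = 100.27
Sxx = Σx² − (Σx)²/n = 100.27 − 89.042 = 11.228
Sxy = Σxy − (Σx)(Σy)/n = -124.255 − (-102.335) = -21.92
b = Sxy/Sxx = -21.92/11.228 = -1.952262
a = ȳ − b·x̄ = -4.85 − (-1.952262)·4.22 = 3.388546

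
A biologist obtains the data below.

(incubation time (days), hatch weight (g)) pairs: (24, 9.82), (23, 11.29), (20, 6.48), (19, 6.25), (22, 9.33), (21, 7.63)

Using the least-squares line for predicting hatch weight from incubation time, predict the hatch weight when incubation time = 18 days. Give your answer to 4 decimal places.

n = 6, Σx = 129, Σy = 50.8, Σxy = 1109.19, Σx² = 2791
Sxx = Σx² − (Σx)²/n = 2791 − 2773.5 = 17.5
Sxy = Σxy − (Σx)(Σy)/n = 1109.19 − 1092.2 = 16.99
b = Sxy/Sxx = 16.99/17.5 = 0.970857
a = ȳ − b·x̄ = 8.466667 − 0.970857·21.5 = -12.406762
ŷ(18) = a + b·18 = -12.406762 + 0.970857·18 = 5.068667

5.0687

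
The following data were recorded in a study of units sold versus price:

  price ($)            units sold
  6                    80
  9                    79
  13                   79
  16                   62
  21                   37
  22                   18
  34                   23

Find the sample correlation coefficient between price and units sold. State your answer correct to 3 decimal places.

n = 7, Σx = 121, Σy = 378, Σxy = 5165, Σx² = 2623, Σy² = 24948
Sxx = Σx² − (Σx)²/n = 2623 − 2091.571429 = 531.428571
Sxy = Σxy − (Σx)(Σy)/n = 5165 − 6534 = -1369
Syy = Σy² − (Σy)²/n = 24948 − 20412 = 4536
r = Sxy/√(Sxx·Syy) = -1369/√(2410560) = -1369/1552.597823 = -0.881748

-0.882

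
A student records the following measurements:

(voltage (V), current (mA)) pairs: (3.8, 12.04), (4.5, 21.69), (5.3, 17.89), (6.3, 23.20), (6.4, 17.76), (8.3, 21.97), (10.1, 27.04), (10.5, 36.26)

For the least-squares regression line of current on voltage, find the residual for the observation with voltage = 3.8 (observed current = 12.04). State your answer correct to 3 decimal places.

-2.600

n = 8, Σx = 55.2, Σy = 177.85, Σxy = 1334.183, Σx² = 424.58
Sxx = Σx² − (Σx)²/n = 424.58 − 380.88 = 43.7
Sxy = Σxy − (Σx)(Σy)/n = 1334.183 − 1227.165 = 107.018
b = Sxy/Sxx = 107.018/43.7 = 2.448924
a = ȳ − b·x̄ = 22.23125 − 2.448924·6.9 = 5.333671
ŷ(3.8) = 5.333671 + 2.448924·3.8 = 14.639584
residual = y − ŷ = 12.04 − 14.639584 = -2.599584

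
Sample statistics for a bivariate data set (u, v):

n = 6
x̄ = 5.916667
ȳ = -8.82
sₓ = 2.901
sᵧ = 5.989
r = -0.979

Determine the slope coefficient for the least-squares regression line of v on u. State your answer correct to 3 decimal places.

b = r · sᵧ/sₓ = -0.979 · 5.989/2.901 = -2.021107

-2.021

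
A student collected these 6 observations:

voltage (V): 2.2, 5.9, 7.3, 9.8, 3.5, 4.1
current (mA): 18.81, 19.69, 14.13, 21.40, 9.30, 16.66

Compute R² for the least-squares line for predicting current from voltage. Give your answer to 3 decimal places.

0.162

n = 6, Σx = 32.8, Σy = 99.99, Σxy = 571.278, Σx² = 218.04, Σy² = 1763.1747
Sxx = Σx² − (Σx)²/n = 218.04 − 179.306667 = 38.733333
Sxy = Σxy − (Σx)(Σy)/n = 571.278 − 546.612 = 24.666
Syy = Σy² − (Σy)²/n = 1763.1747 − 1666.33335 = 96.84135
R² = Sxy²/(Sxx·Syy) = (24.666)²/(38.733333·96.84135) = 0.162200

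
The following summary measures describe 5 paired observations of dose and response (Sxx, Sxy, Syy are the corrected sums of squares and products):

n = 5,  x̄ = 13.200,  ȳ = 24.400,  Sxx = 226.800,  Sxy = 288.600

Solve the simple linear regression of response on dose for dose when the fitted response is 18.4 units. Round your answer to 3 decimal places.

8.485

b = Sxy/Sxx = 288.6/226.8 = 1.272487
a = ȳ − b·x̄ = 24.4 − 1.272487·13.2 = 7.603175
Set a + b·x = 18.4: x = (18.4 − 7.603175) / 1.272487 = 8.484823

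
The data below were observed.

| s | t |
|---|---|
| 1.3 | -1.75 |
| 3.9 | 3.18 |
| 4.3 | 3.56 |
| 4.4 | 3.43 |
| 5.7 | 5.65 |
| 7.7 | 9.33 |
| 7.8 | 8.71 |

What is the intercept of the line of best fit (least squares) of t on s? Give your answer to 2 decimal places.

-3.65

n = 7, Σx = 35.1, Σy = 32.11, Σxy = 212.511, Σx² = 207.37
Sxx = Σx² − (Σx)²/n = 207.37 − 176.001429 = 31.368571
Sxy = Σxy − (Σx)(Σy)/n = 212.511 − 161.008714 = 51.502286
b = Sxy/Sxx = 51.502286/31.368571 = 1.641844
a = ȳ − b·x̄ = 4.587143 − 1.641844·5.014286 = -3.645530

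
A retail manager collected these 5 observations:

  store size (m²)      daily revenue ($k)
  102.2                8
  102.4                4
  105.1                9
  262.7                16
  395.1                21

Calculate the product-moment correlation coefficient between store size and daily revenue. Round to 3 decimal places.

n = 5, Σx = 967.5, Σy = 58, Σxy = 14673.4, Σx² = 257091.91, Σy² = 858
Sxx = Σx² − (Σx)²/n = 257091.91 − 187211.25 = 69880.66
Sxy = Σxy − (Σx)(Σy)/n = 14673.4 − 11223 = 3450.4
Syy = Σy² − (Σy)²/n = 858 − 672.8 = 185.2
r = Sxy/√(Sxx·Syy) = 3450.4/√(12941898.232) = 3450.4/3597.484987 = 0.959114

0.959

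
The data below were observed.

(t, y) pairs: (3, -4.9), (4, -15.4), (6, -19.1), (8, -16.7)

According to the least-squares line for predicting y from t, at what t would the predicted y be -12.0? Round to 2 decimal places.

n = 4, Σx = 21, Σy = -56.1, Σxy = -324.5, Σx² = 125
Sxx = Σx² − (Σx)²/n = 125 − 110.25 = 14.75
Sxy = Σxy − (Σx)(Σy)/n = -324.5 − (-294.525) = -29.975
b = Sxy/Sxx = -29.975/14.75 = -2.032203
a = ȳ − b·x̄ = -14.025 − (-2.032203)·5.25 = -3.355932
Set a + b·x = -12.0: x = (-12.0 − (-3.355932)) / (-2.032203) = 4.253545

4.25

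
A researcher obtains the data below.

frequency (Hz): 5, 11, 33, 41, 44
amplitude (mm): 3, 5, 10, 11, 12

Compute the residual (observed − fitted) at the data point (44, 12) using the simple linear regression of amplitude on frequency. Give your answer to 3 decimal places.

-0.023

n = 5, Σx = 134, Σy = 41, Σxy = 1379, Σx² = 4852
Sxx = Σx² − (Σx)²/n = 4852 − 3591.2 = 1260.8
Sxy = Σxy − (Σx)(Σy)/n = 1379 − 1098.8 = 280.2
b = Sxy/Sxx = 280.2/1260.8 = 0.222240
a = ȳ − b·x̄ = 8.2 − 0.222240·26.8 = 2.243972
ŷ(44) = 2.243972 + 0.222240·44 = 12.022525
residual = y − ŷ = 12 − 12.022525 = -0.022525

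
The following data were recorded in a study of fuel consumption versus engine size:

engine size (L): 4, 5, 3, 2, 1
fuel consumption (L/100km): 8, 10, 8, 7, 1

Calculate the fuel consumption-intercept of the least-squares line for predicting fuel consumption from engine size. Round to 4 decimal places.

n = 5, Σx = 15, Σy = 34, Σxy = 121, Σx² = 55
Sxx = Σx² − (Σx)²/n = 55 − 45 = 10
Sxy = Σxy − (Σx)(Σy)/n = 121 − 102 = 19
b = Sxy/Sxx = 19/10 = 1.9
a = ȳ − b·x̄ = 6.8 − 1.9·3 = 1.1

1.1000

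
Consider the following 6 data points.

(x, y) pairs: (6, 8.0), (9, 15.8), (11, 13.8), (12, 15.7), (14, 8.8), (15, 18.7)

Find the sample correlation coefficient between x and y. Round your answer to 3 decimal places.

0.454

n = 6, Σx = 67, Σy = 80.8, Σxy = 934.1, Σx² = 803, Σy² = 1177.7
Sxx = Σx² − (Σx)²/n = 803 − 748.166667 = 54.833333
Sxy = Σxy − (Σx)(Σy)/n = 934.1 − 902.266667 = 31.833333
Syy = Σy² − (Σy)²/n = 1177.7 − 1088.106667 = 89.593333
r = Sxy/√(Sxx·Syy) = 31.833333/√(4912.701111) = 31.833333/70.090664 = 0.454174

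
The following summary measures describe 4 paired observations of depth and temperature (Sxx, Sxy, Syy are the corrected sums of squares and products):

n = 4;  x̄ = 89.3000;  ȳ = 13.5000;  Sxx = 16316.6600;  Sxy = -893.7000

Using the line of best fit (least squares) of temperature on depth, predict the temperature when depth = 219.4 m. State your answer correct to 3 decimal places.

b = Sxy/Sxx = -893.7/16316.66 = -0.054772
a = ȳ − b·x̄ = 13.5 − (-0.054772)·89.3 = 18.391161
ŷ(219.4) = a + b·219.4 = 18.391161 + (-0.054772)·219.4 = 6.374132

6.374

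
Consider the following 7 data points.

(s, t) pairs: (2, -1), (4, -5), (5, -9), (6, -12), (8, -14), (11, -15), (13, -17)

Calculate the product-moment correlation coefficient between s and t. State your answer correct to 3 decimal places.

n = 7, Σx = 49, Σy = -73, Σxy = -637, Σx² = 435, Σy² = 961
Sxx = Σx² − (Σx)²/n = 435 − 343 = 92
Sxy = Σxy − (Σx)(Σy)/n = -637 − (-511) = -126
Syy = Σy² − (Σy)²/n = 961 − 761.285714 = 199.714286
r = Sxy/√(Sxx·Syy) = -126/√(18373.714286) = -126/135.549675 = -0.929549

-0.930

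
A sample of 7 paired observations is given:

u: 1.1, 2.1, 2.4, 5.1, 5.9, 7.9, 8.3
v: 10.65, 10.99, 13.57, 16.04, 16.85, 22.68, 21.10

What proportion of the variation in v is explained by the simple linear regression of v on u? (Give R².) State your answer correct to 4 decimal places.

n = 7, Σx = 32.8, Σy = 111.88, Σxy = 602.883, Σx² = 203.5, Σy² = 1919.144
Sxx = Σx² − (Σx)²/n = 203.5 − 153.691429 = 49.808571
Sxy = Σxy − (Σx)(Σy)/n = 602.883 − 524.237714 = 78.645286
Syy = Σy² − (Σy)²/n = 1919.144 − 1788.162057 = 130.981943
R² = Sxy²/(Sxx·Syy) = (78.645286)²/(49.808571·130.981943) = 0.948047

0.9480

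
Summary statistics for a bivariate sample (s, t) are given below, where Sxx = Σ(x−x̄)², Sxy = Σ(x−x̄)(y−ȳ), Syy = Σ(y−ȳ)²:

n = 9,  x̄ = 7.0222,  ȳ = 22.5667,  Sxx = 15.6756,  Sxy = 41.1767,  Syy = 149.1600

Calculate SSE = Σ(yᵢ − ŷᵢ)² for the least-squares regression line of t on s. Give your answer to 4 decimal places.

40.9970

b = Sxy/Sxx = 41.1767/15.6756 = 2.626802
SSE = Syy − b·Sxy = 149.16 − 2.626802·41.1767 = 40.996955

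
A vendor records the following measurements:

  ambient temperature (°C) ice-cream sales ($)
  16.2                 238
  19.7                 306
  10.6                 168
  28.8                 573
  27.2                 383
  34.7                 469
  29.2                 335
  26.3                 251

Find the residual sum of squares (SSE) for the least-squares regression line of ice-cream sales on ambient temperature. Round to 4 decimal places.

49089.7817

n = 8, Σx = 192.7, Σy = 2723, Σxy = 71242.2, Σx² = 5080.59, Σy² = 1048709
Sxx = Σx² − (Σx)²/n = 5080.59 − 4641.66125 = 438.92875
Sxy = Σxy − (Σx)(Σy)/n = 71242.2 − 65590.2625 = 5651.9375
Syy = Σy² − (Σy)²/n = 1048709 − 926841.125 = 121867.875
b = Sxy/Sxx = 5651.9375/438.92875 = 12.876663
SSE = Syy − b·Sxy = 121867.875 − 12.876663·5651.9375 = 49089.781736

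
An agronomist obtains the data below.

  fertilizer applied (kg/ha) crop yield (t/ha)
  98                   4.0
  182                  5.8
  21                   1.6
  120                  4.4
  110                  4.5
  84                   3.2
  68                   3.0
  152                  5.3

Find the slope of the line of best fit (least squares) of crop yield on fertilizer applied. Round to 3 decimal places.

0.027

n = 8, Σx = 835, Σy = 31.8, Σxy = 3782.6, Σx² = 104453
Sxx = Σx² − (Σx)²/n = 104453 − 87153.125 = 17299.875
Sxy = Σxy − (Σx)(Σy)/n = 3782.6 − 3319.125 = 463.475
b = Sxy/Sxx = 463.475/17299.875 = 0.026791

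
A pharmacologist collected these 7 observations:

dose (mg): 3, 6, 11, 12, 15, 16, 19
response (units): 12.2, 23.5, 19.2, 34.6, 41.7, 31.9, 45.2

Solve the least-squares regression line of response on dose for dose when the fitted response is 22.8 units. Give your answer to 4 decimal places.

n = 7, Σx = 82, Σy = 208.3, Σxy = 2798.7, Σx² = 1152
Sxx = Σx² − (Σx)²/n = 1152 − 960.571429 = 191.428571
Sxy = Σxy − (Σx)(Σy)/n = 2798.7 − 2440.085714 = 358.614286
b = Sxy/Sxx = 358.614286/191.428571 = 1.873358
a = ȳ − b·x̄ = 29.757143 − 1.873358·11.714286 = 7.812090
Set a + b·x = 22.8: x = (22.8 − 7.812090) / 1.873358 = 8.000558

8.0006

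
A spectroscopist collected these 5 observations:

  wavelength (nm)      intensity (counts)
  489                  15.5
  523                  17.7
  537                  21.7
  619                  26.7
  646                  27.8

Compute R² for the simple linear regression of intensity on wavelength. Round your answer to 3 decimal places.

0.954

n = 5, Σx = 2814, Σy = 109.4, Σxy = 62975.6, Σx² = 1601496, Σy² = 2510.16
Sxx = Σx² − (Σx)²/n = 1601496 − 1583719.2 = 17776.8
Sxy = Σxy − (Σx)(Σy)/n = 62975.6 − 61570.32 = 1405.28
Syy = Σy² − (Σy)²/n = 2510.16 − 2393.672 = 116.488
R² = Sxy²/(Sxx·Syy) = (1405.28)²/(17776.8·116.488) = 0.953654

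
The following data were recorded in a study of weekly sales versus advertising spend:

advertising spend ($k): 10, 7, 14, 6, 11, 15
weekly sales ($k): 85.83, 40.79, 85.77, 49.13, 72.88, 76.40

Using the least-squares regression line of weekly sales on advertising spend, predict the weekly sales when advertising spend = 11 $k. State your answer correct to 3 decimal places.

n = 6, Σx = 63, Σy = 410.8, Σxy = 4587.07, Σx² = 727
Sxx = Σx² − (Σx)²/n = 727 − 661.5 = 65.5
Sxy = Σxy − (Σx)(Σy)/n = 4587.07 − 4313.4 = 273.67
b = Sxy/Sxx = 273.67/65.5 = 4.178168
a = ȳ − b·x̄ = 68.466667 − 4.178168·10.5 = 24.595903
ŷ(11) = a + b·11 = 24.595903 + 4.178168·11 = 70.555751

70.556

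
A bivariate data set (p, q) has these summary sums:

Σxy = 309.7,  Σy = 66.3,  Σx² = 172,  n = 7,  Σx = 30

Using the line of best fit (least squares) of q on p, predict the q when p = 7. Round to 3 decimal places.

11.069

Sxx = Σx² − (Σx)²/n = 172 − 128.571429 = 43.428571
Sxy = Σxy − (Σx)(Σy)/n = 309.7 − 284.142857 = 25.557143
b = Sxy/Sxx = 25.557143/43.428571 = 0.588487
a = ȳ − b·x̄ = 9.471429 − 0.588487·4.285714 = 6.949342
ŷ(7) = a + b·7 = 6.949342 + 0.588487·7 = 11.06875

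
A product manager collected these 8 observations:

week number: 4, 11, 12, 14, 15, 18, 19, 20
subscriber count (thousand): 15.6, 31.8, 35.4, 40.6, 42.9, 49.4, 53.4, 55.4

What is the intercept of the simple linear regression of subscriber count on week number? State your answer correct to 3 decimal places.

n = 8, Σx = 113, Σy = 324.5, Σxy = 5060.7, Σx² = 1787
Sxx = Σx² − (Σx)²/n = 1787 − 1596.125 = 190.875
Sxy = Σxy − (Σx)(Σy)/n = 5060.7 − 4583.5625 = 477.1375
b = Sxy/Sxx = 477.1375/190.875 = 2.499738
a = ȳ − b·x̄ = 40.5625 − 2.499738·14.125 = 5.253700

5.254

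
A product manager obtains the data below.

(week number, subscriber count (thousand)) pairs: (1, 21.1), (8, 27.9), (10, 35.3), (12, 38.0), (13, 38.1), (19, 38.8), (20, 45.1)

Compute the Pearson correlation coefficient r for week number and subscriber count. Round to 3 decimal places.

0.937

n = 7, Σx = 83, Σy = 244.3, Σxy = 3187.8, Σx² = 1239, Σy² = 8904.77
Sxx = Σx² − (Σx)²/n = 1239 − 984.142857 = 254.857143
Sxy = Σxy − (Σx)(Σy)/n = 3187.8 − 2896.7 = 291.1
Syy = Σy² − (Σy)²/n = 8904.77 − 8526.07 = 378.7
r = Sxy/√(Sxx·Syy) = 291.1/√(96514.4) = 291.1/310.667668 = 0.937014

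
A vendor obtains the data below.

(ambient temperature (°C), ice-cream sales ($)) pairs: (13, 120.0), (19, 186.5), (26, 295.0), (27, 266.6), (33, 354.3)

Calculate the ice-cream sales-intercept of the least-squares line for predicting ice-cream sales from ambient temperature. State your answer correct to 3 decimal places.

-33.250

n = 5, Σx = 118, Σy = 1222.4, Σxy = 31663.6, Σx² = 3024
Sxx = Σx² − (Σx)²/n = 3024 − 2784.8 = 239.2
Sxy = Σxy − (Σx)(Σy)/n = 31663.6 − 28848.64 = 2814.96
b = Sxy/Sxx = 2814.96/239.2 = 11.768227
a = ȳ − b·x̄ = 244.48 − 11.768227·23.6 = -33.250167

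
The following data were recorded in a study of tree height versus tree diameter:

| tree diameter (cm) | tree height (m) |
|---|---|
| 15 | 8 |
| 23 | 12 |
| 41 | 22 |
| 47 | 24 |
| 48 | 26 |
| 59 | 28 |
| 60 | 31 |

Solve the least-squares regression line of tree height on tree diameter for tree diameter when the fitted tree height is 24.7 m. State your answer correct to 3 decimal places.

48.236

n = 7, Σx = 293, Σy = 151, Σxy = 7186, Σx² = 14029
Sxx = Σx² − (Σx)²/n = 14029 − 12264.142857 = 1764.857143
Sxy = Σxy − (Σx)(Σy)/n = 7186 − 6320.428571 = 865.571429
b = Sxy/Sxx = 865.571429/1764.857143 = 0.490448
a = ȳ − b·x̄ = 21.571429 − 0.490448·41.857143 = 1.042658
Set a + b·x = 24.7: x = (24.7 − 1.042658) / 0.490448 = 48.236145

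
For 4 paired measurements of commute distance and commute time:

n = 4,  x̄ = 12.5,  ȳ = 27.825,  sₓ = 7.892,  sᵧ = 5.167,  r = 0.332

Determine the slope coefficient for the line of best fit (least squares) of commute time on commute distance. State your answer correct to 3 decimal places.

0.217

b = r · sᵧ/sₓ = 0.332 · 5.167/7.892 = 0.217365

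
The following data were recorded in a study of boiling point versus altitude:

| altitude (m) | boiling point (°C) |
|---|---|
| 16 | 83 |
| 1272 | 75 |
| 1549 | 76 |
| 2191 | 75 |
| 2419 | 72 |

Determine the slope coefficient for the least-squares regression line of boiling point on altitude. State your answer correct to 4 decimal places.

n = 5, Σx = 7447, Σy = 381, Σxy = 552945, Σx² = 14669683
Sxx = Σx² − (Σx)²/n = 14669683 − 11091561.8 = 3578121.2
Sxy = Σxy − (Σx)(Σy)/n = 552945 − 567461.4 = -14516.4
b = Sxy/Sxx = -14516.4/3578121.2 = -0.004057

-0.0041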